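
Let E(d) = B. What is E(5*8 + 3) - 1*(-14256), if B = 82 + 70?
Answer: 14408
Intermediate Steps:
B = 152
E(d) = 152
E(5*8 + 3) - 1*(-14256) = 152 - 1*(-14256) = 152 + 14256 = 14408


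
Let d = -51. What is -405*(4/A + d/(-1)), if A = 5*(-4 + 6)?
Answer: -20817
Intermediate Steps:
A = 10 (A = 5*2 = 10)
-405*(4/A + d/(-1)) = -405*(4/10 - 51/(-1)) = -405*(4*(⅒) - 51*(-1)) = -405*(⅖ + 51) = -405*257/5 = -20817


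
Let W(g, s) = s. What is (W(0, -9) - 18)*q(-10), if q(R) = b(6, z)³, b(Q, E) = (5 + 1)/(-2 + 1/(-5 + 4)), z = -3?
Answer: 216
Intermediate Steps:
b(Q, E) = -2 (b(Q, E) = 6/(-2 + 1/(-1)) = 6/(-2 - 1) = 6/(-3) = 6*(-⅓) = -2)
q(R) = -8 (q(R) = (-2)³ = -8)
(W(0, -9) - 18)*q(-10) = (-9 - 18)*(-8) = -27*(-8) = 216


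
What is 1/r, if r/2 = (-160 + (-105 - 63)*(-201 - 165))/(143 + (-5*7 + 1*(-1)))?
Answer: 107/122656 ≈ 0.00087236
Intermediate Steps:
r = 122656/107 (r = 2*((-160 + (-105 - 63)*(-201 - 165))/(143 + (-5*7 + 1*(-1)))) = 2*((-160 - 168*(-366))/(143 + (-35 - 1))) = 2*((-160 + 61488)/(143 - 36)) = 2*(61328/107) = 122656/107 ≈ 1146.3)
1/r = 1/(122656/107) = 107/122656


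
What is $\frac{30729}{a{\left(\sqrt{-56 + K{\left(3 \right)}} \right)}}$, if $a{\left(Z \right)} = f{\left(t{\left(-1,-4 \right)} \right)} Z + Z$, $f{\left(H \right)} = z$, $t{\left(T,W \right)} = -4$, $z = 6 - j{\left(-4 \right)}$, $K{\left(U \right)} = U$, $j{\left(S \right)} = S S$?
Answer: $\frac{10243 i \sqrt{53}}{159} \approx 468.99 i$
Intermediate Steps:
$j{\left(S \right)} = S^{2}$
$z = -10$ ($z = 6 - \left(-4\right)^{2} = 6 - 16 = -10$)
$f{\left(H \right)} = -10$
$a{\left(Z \right)} = - 9 Z$ ($a{\left(Z \right)} = - 10 Z + Z = - 9 Z$)
$\frac{30729}{a{\left(\sqrt{-56 + K{\left(3 \right)}} \right)}} = \frac{30729}{\left(-9\right) \sqrt{-56 + 3}} = \frac{30729}{\left(-9\right) \sqrt{-53}} = \frac{30729}{\left(-9\right) i \sqrt{53}} = 30729 \frac{i \sqrt{53}}{477} = \frac{10243 i \sqrt{53}}{159}$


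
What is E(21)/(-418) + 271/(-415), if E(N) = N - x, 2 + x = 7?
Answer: -59959/86735 ≈ -0.69129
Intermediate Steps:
x = 5 (x = -2 + 7 = 5)
E(N) = -5 + N (E(N) = N - 1*5 = N - 5 = -5 + N)
E(21)/(-418) + 271/(-415) = (-5 + 21)/(-418) + 271/(-415) = 16*(-1/418) + 271*(-1/415) = -8/209 - 271/415 = -59959/86735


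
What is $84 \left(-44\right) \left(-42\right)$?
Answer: $155232$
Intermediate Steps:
$84 \left(-44\right) \left(-42\right) = \left(-3696\right) \left(-42\right) = 155232$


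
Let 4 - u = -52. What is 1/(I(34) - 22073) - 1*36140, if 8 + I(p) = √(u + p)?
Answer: -17620796844021/487570471 - 3*√10/487570471 ≈ -36140.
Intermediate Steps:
u = 56 (u = 4 - 1*(-52) = 4 + 52 = 56)
I(p) = -8 + √(56 + p)
1/(I(34) - 22073) - 1*36140 = 1/((-8 + √(56 + 34)) - 22073) - 1*36140 = 1/((-8 + √90) - 22073) - 36140 = 1/((-8 + 3*√10) - 22073) - 36140 = 1/(-22081 + 3*√10) - 36140 = -36140 + 1/(-22081 + 3*√10)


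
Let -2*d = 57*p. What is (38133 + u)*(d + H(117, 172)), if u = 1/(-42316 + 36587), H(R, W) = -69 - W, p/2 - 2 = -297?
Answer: 3620821606744/5729 ≈ 6.3202e+8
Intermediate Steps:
p = -590 (p = 4 + 2*(-297) = 4 - 594 = -590)
u = -1/5729 (u = 1/(-5729) = -1/5729 ≈ -0.00017455)
d = 16815 (d = -57*(-590)/2 = -½*(-33630) = 16815)
(38133 + u)*(d + H(117, 172)) = (38133 - 1/5729)*(16815 + (-69 - 1*172)) = 218463956*(16815 + (-69 - 172))/5729 = 218463956*(16815 - 241)/5729 = (218463956/5729)*16574 = 3620821606744/5729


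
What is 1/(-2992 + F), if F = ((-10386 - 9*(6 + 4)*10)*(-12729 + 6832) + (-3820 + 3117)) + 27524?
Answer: 1/66577371 ≈ 1.5020e-8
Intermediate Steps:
F = 66580363 (F = ((-10386 - 9*10*10)*(-5897) - 703) + 27524 = ((-10386 - 90*10)*(-5897) - 703) + 27524 = ((-10386 - 900)*(-5897) - 703) + 27524 = (-11286*(-5897) - 703) + 27524 = (66553542 - 703) + 27524 = 66552839 + 27524 = 66580363)
1/(-2992 + F) = 1/(-2992 + 66580363) = 1/66577371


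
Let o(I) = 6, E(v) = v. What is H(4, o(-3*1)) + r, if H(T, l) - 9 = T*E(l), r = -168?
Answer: -135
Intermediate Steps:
H(T, l) = 9 + T*l
H(4, o(-3*1)) + r = (9 + 4*6) - 168 = (9 + 24) - 168 = 33 - 168 = -135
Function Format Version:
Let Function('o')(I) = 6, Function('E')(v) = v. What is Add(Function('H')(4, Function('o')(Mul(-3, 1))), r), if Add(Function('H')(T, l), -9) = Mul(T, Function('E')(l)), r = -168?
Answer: -135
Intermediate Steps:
Function('H')(T, l) = Add(9, Mul(T, l))
Add(Function('H')(4, Function('o')(Mul(-3, 1))), r) = Add(Add(9, Mul(4, 6)), -168) = Add(Add(9, 24), -168) = Add(33, -168) = -135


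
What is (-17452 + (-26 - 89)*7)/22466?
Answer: -18257/22466 ≈ -0.81265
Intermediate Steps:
(-17452 + (-26 - 89)*7)/22466 = (-17452 - 115*7)*(1/22466) = (-17452 - 805)*(1/22466) = -18257*1/22466 = -18257/22466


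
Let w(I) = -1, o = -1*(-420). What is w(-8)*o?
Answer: -420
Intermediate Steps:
o = 420
w(-8)*o = -1*420 = -420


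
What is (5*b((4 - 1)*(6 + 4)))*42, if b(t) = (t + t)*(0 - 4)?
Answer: -50400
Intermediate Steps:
b(t) = -8*t (b(t) = (2*t)*(-4) = -8*t)
(5*b((4 - 1)*(6 + 4)))*42 = (5*(-8*(4 - 1)*(6 + 4)))*42 = (5*(-24*10))*42 = (5*(-8*30))*42 = (5*(-240))*42 = -1200*42 = -50400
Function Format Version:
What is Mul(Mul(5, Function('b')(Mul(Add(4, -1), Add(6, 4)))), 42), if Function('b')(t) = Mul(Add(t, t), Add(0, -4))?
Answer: -50400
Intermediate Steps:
Function('b')(t) = Mul(-8, t) (Function('b')(t) = Mul(Mul(2, t), -4) = Mul(-8, t))
Mul(Mul(5, Function('b')(Mul(Add(4, -1), Add(6, 4)))), 42) = Mul(Mul(5, Mul(-8, Mul(Add(4, -1), Add(6, 4)))), 42) = Mul(Mul(5, Mul(-8, Mul(3, 10))), 42) = Mul(Mul(5, Mul(-8, 30)), 42) = Mul(Mul(5, -240), 42) = Mul(-1200, 42) = -50400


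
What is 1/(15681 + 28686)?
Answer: 1/44367 ≈ 2.2539e-5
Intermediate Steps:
1/(15681 + 28686) = 1/44367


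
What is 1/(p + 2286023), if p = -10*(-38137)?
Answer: 1/2667393 ≈ 3.7490e-7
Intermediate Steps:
p = 381370
1/(p + 2286023) = 1/(381370 + 2286023) = 1/2667393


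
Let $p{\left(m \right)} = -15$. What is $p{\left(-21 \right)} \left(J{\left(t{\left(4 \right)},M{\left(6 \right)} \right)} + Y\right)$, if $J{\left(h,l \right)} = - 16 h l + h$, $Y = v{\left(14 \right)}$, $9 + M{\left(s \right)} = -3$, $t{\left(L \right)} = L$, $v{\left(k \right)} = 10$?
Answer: $-11730$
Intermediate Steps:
$M{\left(s \right)} = -12$ ($M{\left(s \right)} = -9 - 3 = -12$)
$Y = 10$
$J{\left(h,l \right)} = h - 16 h l$ ($J{\left(h,l \right)} = - 16 h l + h = h - 16 h l$)
$p{\left(-21 \right)} \left(J{\left(t{\left(4 \right)},M{\left(6 \right)} \right)} + Y\right) = - 15 \left(4 \left(1 - -192\right) + 10\right) = - 15 \left(4 \left(1 + 192\right) + 10\right) = - 15 \left(4 \cdot 193 + 10\right) = - 15 \left(772 + 10\right) = \left(-15\right) 782 = -11730$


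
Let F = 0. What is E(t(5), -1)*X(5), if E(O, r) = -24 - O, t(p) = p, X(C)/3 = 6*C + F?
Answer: -2610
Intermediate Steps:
X(C) = 18*C (X(C) = 3*(6*C + 0) = 3*(6*C) = 18*C)
E(t(5), -1)*X(5) = (-24 - 1*5)*(18*5) = (-24 - 5)*90 = -29*90 = -2610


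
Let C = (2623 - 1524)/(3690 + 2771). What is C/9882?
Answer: 157/9121086 ≈ 1.7213e-5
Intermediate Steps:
C = 157/923 (C = 1099/6461 = 1099*(1/6461) = 157/923 ≈ 0.17010)
C/9882 = (157/923)/9882 = (157/923)*(1/9882) = 157/9121086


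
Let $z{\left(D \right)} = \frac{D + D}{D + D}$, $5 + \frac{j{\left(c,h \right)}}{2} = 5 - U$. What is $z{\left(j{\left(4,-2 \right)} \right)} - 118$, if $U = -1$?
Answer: $-117$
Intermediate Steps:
$j{\left(c,h \right)} = 2$ ($j{\left(c,h \right)} = -10 + 2 \left(5 - -1\right) = -10 + 2 \left(5 + 1\right) = -10 + 2 \cdot 6 = -10 + 12 = 2$)
$z{\left(D \right)} = 1$ ($z{\left(D \right)} = \frac{2 D}{2 D} = 2 D \frac{1}{2 D} = 1$)
$z{\left(j{\left(4,-2 \right)} \right)} - 118 = 1 - 118 = -117$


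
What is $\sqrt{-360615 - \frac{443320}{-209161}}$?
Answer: $\frac{i \sqrt{15776209105516895}}{209161} \approx 600.51 i$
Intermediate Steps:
$\sqrt{-360615 - \frac{443320}{-209161}} = \sqrt{-360615 - - \frac{443320}{209161}} = \sqrt{-360615 + \frac{443320}{209161}} = \sqrt{- \frac{75426150695}{209161}} = \frac{i \sqrt{15776209105516895}}{209161}$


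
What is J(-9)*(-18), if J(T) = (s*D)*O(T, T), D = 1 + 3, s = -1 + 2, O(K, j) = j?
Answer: 648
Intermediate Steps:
s = 1
D = 4
J(T) = 4*T (J(T) = (1*4)*T = 4*T)
J(-9)*(-18) = (4*(-9))*(-18) = -36*(-18) = 648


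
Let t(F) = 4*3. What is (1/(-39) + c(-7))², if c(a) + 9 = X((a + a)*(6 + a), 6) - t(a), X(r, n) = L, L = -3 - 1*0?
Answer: 877969/1521 ≈ 577.23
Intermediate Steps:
t(F) = 12
L = -3 (L = -3 + 0 = -3)
X(r, n) = -3
c(a) = -24 (c(a) = -9 + (-3 - 1*12) = -9 + (-3 - 12) = -9 - 15 = -24)
(1/(-39) + c(-7))² = (1/(-39) - 24)² = (-1/39 - 24)² = (-937/39)² = 877969/1521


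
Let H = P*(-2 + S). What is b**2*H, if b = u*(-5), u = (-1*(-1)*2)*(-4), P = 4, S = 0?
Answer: -12800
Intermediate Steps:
u = -8 (u = (1*2)*(-4) = 2*(-4) = -8)
b = 40 (b = -8*(-5) = 40)
H = -8 (H = 4*(-2 + 0) = 4*(-2) = -8)
b**2*H = 40**2*(-8) = 1600*(-8) = -12800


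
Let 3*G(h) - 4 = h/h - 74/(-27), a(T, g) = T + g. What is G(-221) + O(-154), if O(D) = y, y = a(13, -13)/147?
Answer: 209/81 ≈ 2.5802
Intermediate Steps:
G(h) = 209/81 (G(h) = 4/3 + (h/h - 74/(-27))/3 = 4/3 + (1 - 74*(-1/27))/3 = 4/3 + (1 + 74/27)/3 = 4/3 + (1/3)*(101/27) = 4/3 + 101/81 = 209/81)
y = 0 (y = (13 - 13)/147 = 0*(1/147) = 0)
O(D) = 0
G(-221) + O(-154) = 209/81 + 0 = 209/81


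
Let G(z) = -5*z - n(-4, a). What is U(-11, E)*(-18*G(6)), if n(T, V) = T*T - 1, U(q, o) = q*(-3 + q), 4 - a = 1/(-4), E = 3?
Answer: 124740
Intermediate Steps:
a = 17/4 (a = 4 - 1/(-4) = 4 - 1*(-¼) = 4 + ¼ = 17/4 ≈ 4.2500)
n(T, V) = -1 + T² (n(T, V) = T² - 1 = -1 + T²)
G(z) = -15 - 5*z (G(z) = -5*z - (-1 + (-4)²) = -5*z - (-1 + 16) = -5*z - 1*15 = -5*z - 15 = -15 - 5*z)
U(-11, E)*(-18*G(6)) = (-11*(-3 - 11))*(-18*(-15 - 5*6)) = (-11*(-14))*(-18*(-15 - 30)) = 154*(-18*(-45)) = 154*810 = 124740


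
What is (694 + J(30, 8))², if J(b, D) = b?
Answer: 524176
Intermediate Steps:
(694 + J(30, 8))² = (694 + 30)² = 724² = 524176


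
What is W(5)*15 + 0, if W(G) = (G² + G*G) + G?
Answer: 825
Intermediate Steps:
W(G) = G + 2*G² (W(G) = (G² + G²) + G = 2*G² + G = G + 2*G²)
W(5)*15 + 0 = (5*(1 + 2*5))*15 + 0 = (5*(1 + 10))*15 + 0 = (5*11)*15 + 0 = 55*15 + 0 = 825 + 0 = 825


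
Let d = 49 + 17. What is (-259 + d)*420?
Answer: -81060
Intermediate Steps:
d = 66
(-259 + d)*420 = (-259 + 66)*420 = -193*420 = -81060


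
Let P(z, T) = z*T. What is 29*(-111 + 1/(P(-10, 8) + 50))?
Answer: -96599/30 ≈ -3220.0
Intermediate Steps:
P(z, T) = T*z
29*(-111 + 1/(P(-10, 8) + 50)) = 29*(-111 + 1/(8*(-10) + 50)) = 29*(-111 + 1/(-80 + 50)) = 29*(-111 + 1/(-30)) = 29*(-111 - 1/30) = 29*(-3331/30) = -96599/30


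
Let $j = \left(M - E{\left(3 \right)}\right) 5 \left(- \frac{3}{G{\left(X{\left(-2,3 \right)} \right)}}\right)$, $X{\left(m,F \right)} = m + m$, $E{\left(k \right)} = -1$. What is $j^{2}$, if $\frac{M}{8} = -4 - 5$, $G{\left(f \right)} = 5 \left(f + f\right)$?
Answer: $\frac{45369}{64} \approx 708.89$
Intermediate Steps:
$X{\left(m,F \right)} = 2 m$
$G{\left(f \right)} = 10 f$ ($G{\left(f \right)} = 5 \cdot 2 f = 10 f$)
$M = -72$ ($M = 8 \left(-4 - 5\right) = 8 \left(-9\right) = -72$)
$j = - \frac{213}{8}$ ($j = \left(-72 - -1\right) 5 \left(- \frac{3}{10 \cdot 2 \left(-2\right)}\right) = \left(-72 + 1\right) 5 \left(- \frac{3}{10 \left(-4\right)}\right) = \left(-71\right) 5 \left(- \frac{3}{-40}\right) = - 355 \left(\left(-3\right) \left(- \frac{1}{40}\right)\right) = \left(-355\right) \frac{3}{40} = - \frac{213}{8} \approx -26.625$)
$j^{2} = \left(- \frac{213}{8}\right)^{2} = \frac{45369}{64}$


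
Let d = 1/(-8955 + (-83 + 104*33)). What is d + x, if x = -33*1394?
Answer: -257887213/5606 ≈ -46002.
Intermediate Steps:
x = -46002
d = -1/5606 (d = 1/(-8955 + (-83 + 3432)) = 1/(-8955 + 3349) = 1/(-5606) = -1/5606 ≈ -0.00017838)
d + x = -1/5606 - 46002 = -257887213/5606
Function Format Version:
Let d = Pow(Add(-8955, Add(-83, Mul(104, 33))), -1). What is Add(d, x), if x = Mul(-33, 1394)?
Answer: Rational(-257887213, 5606) ≈ -46002.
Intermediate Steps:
x = -46002
d = Rational(-1, 5606) (d = Pow(Add(-8955, Add(-83, 3432)), -1) = Pow(Add(-8955, 3349), -1) = Pow(-5606, -1) = Rational(-1, 5606) ≈ -0.00017838)
Add(d, x) = Add(Rational(-1, 5606), -46002) = Rational(-257887213, 5606)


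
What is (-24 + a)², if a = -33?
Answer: 3249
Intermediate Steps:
(-24 + a)² = (-24 - 33)² = (-57)² = 3249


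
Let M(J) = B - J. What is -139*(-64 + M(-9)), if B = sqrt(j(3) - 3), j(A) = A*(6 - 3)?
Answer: 7645 - 139*sqrt(6) ≈ 7304.5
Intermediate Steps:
j(A) = 3*A (j(A) = A*3 = 3*A)
B = sqrt(6) (B = sqrt(3*3 - 3) = sqrt(9 - 3) = sqrt(6) ≈ 2.4495)
M(J) = sqrt(6) - J
-139*(-64 + M(-9)) = -139*(-64 + (sqrt(6) - 1*(-9))) = -139*(-64 + (sqrt(6) + 9)) = -139*(-64 + (9 + sqrt(6))) = -139*(-55 + sqrt(6)) = 7645 - 139*sqrt(6)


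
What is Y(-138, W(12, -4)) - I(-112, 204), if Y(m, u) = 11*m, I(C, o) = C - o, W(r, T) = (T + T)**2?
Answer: -1202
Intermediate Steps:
W(r, T) = 4*T**2 (W(r, T) = (2*T)**2 = 4*T**2)
Y(-138, W(12, -4)) - I(-112, 204) = 11*(-138) - (-112 - 1*204) = -1518 - (-112 - 204) = -1518 - 1*(-316) = -1518 + 316 = -1202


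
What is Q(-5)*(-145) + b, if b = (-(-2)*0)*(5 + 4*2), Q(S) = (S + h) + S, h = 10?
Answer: 0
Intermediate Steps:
Q(S) = 10 + 2*S (Q(S) = (S + 10) + S = (10 + S) + S = 10 + 2*S)
b = 0 (b = (-2*0)*(5 + 8) = 0*13 = 0)
Q(-5)*(-145) + b = (10 + 2*(-5))*(-145) + 0 = (10 - 10)*(-145) + 0 = 0*(-145) + 0 = 0 + 0 = 0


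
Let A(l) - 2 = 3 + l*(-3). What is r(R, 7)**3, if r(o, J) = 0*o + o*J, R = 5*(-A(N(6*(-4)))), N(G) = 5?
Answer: 42875000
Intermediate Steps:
A(l) = 5 - 3*l (A(l) = 2 + (3 + l*(-3)) = 2 + (3 - 3*l) = 5 - 3*l)
R = 50 (R = 5*(-(5 - 3*5)) = 5*(-(5 - 15)) = 5*(-1*(-10)) = 5*10 = 50)
r(o, J) = J*o (r(o, J) = 0 + J*o = J*o)
r(R, 7)**3 = (7*50)**3 = 350**3 = 42875000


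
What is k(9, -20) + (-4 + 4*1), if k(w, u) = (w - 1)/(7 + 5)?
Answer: 2/3 ≈ 0.66667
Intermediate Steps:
k(w, u) = -1/12 + w/12 (k(w, u) = (-1 + w)/12 = (-1 + w)*(1/12) = -1/12 + w/12)
k(9, -20) + (-4 + 4*1) = (-1/12 + (1/12)*9) + (-4 + 4*1) = (-1/12 + 3/4) + (-4 + 4) = 2/3 + 0 = 2/3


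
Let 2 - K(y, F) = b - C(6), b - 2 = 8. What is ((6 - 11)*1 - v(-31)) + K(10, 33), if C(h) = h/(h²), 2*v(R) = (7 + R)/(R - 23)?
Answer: -235/18 ≈ -13.056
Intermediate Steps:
b = 10 (b = 2 + 8 = 10)
v(R) = (7 + R)/(2*(-23 + R)) (v(R) = ((7 + R)/(R - 23))/2 = ((7 + R)/(-23 + R))/2 = (7 + R)/(2*(-23 + R)))
C(h) = 1/h (C(h) = h/h² = 1/h)
K(y, F) = -47/6 (K(y, F) = 2 - (10 - 1/6) = 2 - (10 - 1*⅙) = 2 - (10 - ⅙) = 2 - 1*59/6 = 2 - 59/6 = -47/6)
((6 - 11)*1 - v(-31)) + K(10, 33) = ((6 - 11)*1 - (7 - 31)/(2*(-23 - 31))) - 47/6 = (-5*1 - (-24)/(2*(-54))) - 47/6 = (-5 - (-1)*(-24)/(2*54)) - 47/6 = (-5 - 1*2/9) - 47/6 = (-5 - 2/9) - 47/6 = -47/9 - 47/6 = -235/18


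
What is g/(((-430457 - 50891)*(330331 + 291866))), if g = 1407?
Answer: -67/14261584836 ≈ -4.6979e-9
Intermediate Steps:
g/(((-430457 - 50891)*(330331 + 291866))) = 1407/(((-430457 - 50891)*(330331 + 291866))) = 1407/((-481348*622197)) = 1407/(-299493281556) = 1407*(-1/299493281556) = -67/14261584836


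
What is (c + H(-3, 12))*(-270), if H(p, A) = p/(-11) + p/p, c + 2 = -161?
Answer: 480330/11 ≈ 43666.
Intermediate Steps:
c = -163 (c = -2 - 161 = -163)
H(p, A) = 1 - p/11 (H(p, A) = p*(-1/11) + 1 = -p/11 + 1 = 1 - p/11)
(c + H(-3, 12))*(-270) = (-163 + (1 - 1/11*(-3)))*(-270) = (-163 + (1 + 3/11))*(-270) = (-163 + 14/11)*(-270) = -1779/11*(-270) = 480330/11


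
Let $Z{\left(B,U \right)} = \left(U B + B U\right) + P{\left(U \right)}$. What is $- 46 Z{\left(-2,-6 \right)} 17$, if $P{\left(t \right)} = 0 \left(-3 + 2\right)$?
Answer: $-18768$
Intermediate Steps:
$P{\left(t \right)} = 0$ ($P{\left(t \right)} = 0 \left(-1\right) = 0$)
$Z{\left(B,U \right)} = 2 B U$ ($Z{\left(B,U \right)} = \left(U B + B U\right) + 0 = \left(B U + B U\right) + 0 = 2 B U + 0 = 2 B U$)
$- 46 Z{\left(-2,-6 \right)} 17 = - 46 \cdot 2 \left(-2\right) \left(-6\right) 17 = \left(-46\right) 24 \cdot 17 = \left(-1104\right) 17 = -18768$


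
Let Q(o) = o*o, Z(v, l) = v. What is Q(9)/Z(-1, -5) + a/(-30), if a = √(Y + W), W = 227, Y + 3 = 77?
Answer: -81 - √301/30 ≈ -81.578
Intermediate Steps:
Y = 74 (Y = -3 + 77 = 74)
Q(o) = o²
a = √301 (a = √(74 + 227) = √301 ≈ 17.349)
Q(9)/Z(-1, -5) + a/(-30) = 9²/(-1) + √301/(-30) = 81*(-1) + √301*(-1/30) = -81 - √301/30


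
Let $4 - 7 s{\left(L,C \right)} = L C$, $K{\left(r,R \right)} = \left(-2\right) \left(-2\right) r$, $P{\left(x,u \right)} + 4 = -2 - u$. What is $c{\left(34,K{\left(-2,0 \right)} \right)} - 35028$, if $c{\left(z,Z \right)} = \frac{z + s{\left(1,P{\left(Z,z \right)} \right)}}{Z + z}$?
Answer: $- \frac{3187407}{91} \approx -35026.0$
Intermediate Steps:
$P{\left(x,u \right)} = -6 - u$ ($P{\left(x,u \right)} = -4 - \left(2 + u\right) = -6 - u$)
$K{\left(r,R \right)} = 4 r$
$s{\left(L,C \right)} = \frac{4}{7} - \frac{C L}{7}$ ($s{\left(L,C \right)} = \frac{4}{7} - \frac{L C}{7} = \frac{4}{7} - \frac{C L}{7}$)
$c{\left(z,Z \right)} = \frac{\frac{10}{7} + \frac{8 z}{7}}{Z + z}$ ($c{\left(z,Z \right)} = \frac{z - \left(- \frac{4}{7} + \frac{1}{7} \left(-6 - z\right) 1\right)}{Z + z} = \frac{z + \left(\frac{4}{7} + \left(\frac{6}{7} + \frac{z}{7}\right)\right)}{Z + z} = \frac{z + \left(\frac{10}{7} + \frac{z}{7}\right)}{Z + z} = \frac{\frac{10}{7} + \frac{8 z}{7}}{Z + z}$)
$c{\left(34,K{\left(-2,0 \right)} \right)} - 35028 = \frac{2 \left(5 + 4 \cdot 34\right)}{7 \left(4 \left(-2\right) + 34\right)} - 35028 = \frac{2 \left(5 + 136\right)}{7 \left(-8 + 34\right)} - 35028 = \frac{2}{7} \cdot \frac{1}{26} \cdot 141 - 35028 = \frac{141}{91} - 35028 = - \frac{3187407}{91}$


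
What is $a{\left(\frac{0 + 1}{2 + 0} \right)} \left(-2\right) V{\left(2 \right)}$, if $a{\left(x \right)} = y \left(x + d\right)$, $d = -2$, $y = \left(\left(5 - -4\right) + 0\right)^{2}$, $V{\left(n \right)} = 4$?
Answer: $972$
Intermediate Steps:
$y = 81$ ($y = \left(\left(5 + 4\right) + 0\right)^{2} = \left(9 + 0\right)^{2} = 9^{2} = 81$)
$a{\left(x \right)} = -162 + 81 x$ ($a{\left(x \right)} = 81 \left(x - 2\right) = 81 \left(-2 + x\right) = -162 + 81 x$)
$a{\left(\frac{0 + 1}{2 + 0} \right)} \left(-2\right) V{\left(2 \right)} = \left(-162 + 81 \frac{0 + 1}{2 + 0}\right) \left(-2\right) 4 = \left(-162 + 81 \cdot 1 \cdot \frac{1}{2}\right) \left(-2\right) 4 = \left(-162 + 81 \cdot \frac{1}{2}\right) \left(-2\right) 4 = \left(-162 + \frac{81}{2}\right) \left(-2\right) 4 = \left(- \frac{243}{2}\right) \left(-2\right) 4 = 243 \cdot 4 = 972$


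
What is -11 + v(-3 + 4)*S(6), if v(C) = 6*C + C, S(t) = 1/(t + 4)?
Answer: -103/10 ≈ -10.300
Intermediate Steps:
S(t) = 1/(4 + t)
v(C) = 7*C
-11 + v(-3 + 4)*S(6) = -11 + (7*(-3 + 4))/(4 + 6) = -11 + (7*1)/10 = -11 + 7*(1/10) = -11 + 7/10 = -103/10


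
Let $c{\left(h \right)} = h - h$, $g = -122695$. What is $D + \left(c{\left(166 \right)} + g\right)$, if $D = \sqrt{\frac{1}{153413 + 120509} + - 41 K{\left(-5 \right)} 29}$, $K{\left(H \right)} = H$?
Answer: $-122695 + \frac{3 \sqrt{49563638151478}}{273922} \approx -1.2262 \cdot 10^{5}$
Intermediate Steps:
$c{\left(h \right)} = 0$
$D = \frac{3 \sqrt{49563638151478}}{273922}$ ($D = \sqrt{\frac{1}{153413 + 120509} + \left(-41\right) \left(-5\right) 29} = \sqrt{\frac{1}{273922} + 205 \cdot 29} = \sqrt{\frac{1}{273922} + 5945} = \sqrt{\frac{1628466291}{273922}} = \frac{3 \sqrt{49563638151478}}{273922} \approx 77.104$)
$D + \left(c{\left(166 \right)} + g\right) = \frac{3 \sqrt{49563638151478}}{273922} + \left(0 - 122695\right) = \frac{3 \sqrt{49563638151478}}{273922} - 122695 = -122695 + \frac{3 \sqrt{49563638151478}}{273922}$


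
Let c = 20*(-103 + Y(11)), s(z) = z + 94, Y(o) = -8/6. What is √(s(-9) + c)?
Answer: I*√18015/3 ≈ 44.74*I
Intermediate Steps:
Y(o) = -4/3 (Y(o) = -8*⅙ = -4/3)
s(z) = 94 + z
c = -6260/3 (c = 20*(-103 - 4/3) = 20*(-313/3) = -6260/3 ≈ -2086.7)
√(s(-9) + c) = √((94 - 9) - 6260/3) = √(85 - 6260/3) = √(-6005/3) = I*√18015/3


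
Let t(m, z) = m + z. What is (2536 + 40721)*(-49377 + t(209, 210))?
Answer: -2117776206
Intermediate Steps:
(2536 + 40721)*(-49377 + t(209, 210)) = (2536 + 40721)*(-49377 + (209 + 210)) = 43257*(-49377 + 419) = 43257*(-48958) = -2117776206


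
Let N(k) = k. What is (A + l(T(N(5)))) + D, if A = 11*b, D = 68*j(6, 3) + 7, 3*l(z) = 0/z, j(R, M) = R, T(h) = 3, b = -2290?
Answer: -24775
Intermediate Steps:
l(z) = 0 (l(z) = (0/z)/3 = (1/3)*0 = 0)
D = 415 (D = 68*6 + 7 = 408 + 7 = 415)
A = -25190 (A = 11*(-2290) = -25190)
(A + l(T(N(5)))) + D = (-25190 + 0) + 415 = -25190 + 415 = -24775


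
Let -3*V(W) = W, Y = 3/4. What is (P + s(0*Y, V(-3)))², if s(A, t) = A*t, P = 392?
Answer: 153664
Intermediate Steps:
Y = ¾ (Y = 3*(¼) = ¾ ≈ 0.75000)
V(W) = -W/3
(P + s(0*Y, V(-3)))² = (392 + (0*(¾))*(-⅓*(-3)))² = (392 + 0*1)² = (392 + 0)² = 392² = 153664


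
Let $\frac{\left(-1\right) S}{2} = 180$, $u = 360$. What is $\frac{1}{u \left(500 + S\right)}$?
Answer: $\frac{1}{50400} \approx 1.9841 \cdot 10^{-5}$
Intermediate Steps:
$S = -360$ ($S = \left(-2\right) 180 = -360$)
$\frac{1}{u \left(500 + S\right)} = \frac{1}{360 \left(500 - 360\right)} = \frac{1}{360 \cdot 140} = \frac{1}{50400}$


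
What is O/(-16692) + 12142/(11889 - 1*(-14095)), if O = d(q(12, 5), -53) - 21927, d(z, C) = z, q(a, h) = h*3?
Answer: 32168153/18071872 ≈ 1.7800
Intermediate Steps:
q(a, h) = 3*h
O = -21912 (O = 3*5 - 21927 = 15 - 21927 = -21912)
O/(-16692) + 12142/(11889 - 1*(-14095)) = -21912/(-16692) + 12142/(11889 - 1*(-14095)) = -21912*(-1/16692) + 12142/(11889 + 14095) = 1826/1391 + 12142/25984 = 1826/1391 + 12142*(1/25984) = 1826/1391 + 6071/12992 = 32168153/18071872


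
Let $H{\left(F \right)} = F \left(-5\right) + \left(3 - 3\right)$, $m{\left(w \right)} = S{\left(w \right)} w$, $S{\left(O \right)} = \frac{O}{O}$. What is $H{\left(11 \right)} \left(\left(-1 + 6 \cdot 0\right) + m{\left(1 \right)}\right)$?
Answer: $0$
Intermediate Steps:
$S{\left(O \right)} = 1$
$m{\left(w \right)} = w$ ($m{\left(w \right)} = 1 w = w$)
$H{\left(F \right)} = - 5 F$ ($H{\left(F \right)} = - 5 F + \left(3 - 3\right) = - 5 F + 0 = - 5 F$)
$H{\left(11 \right)} \left(\left(-1 + 6 \cdot 0\right) + m{\left(1 \right)}\right) = \left(-5\right) 11 \left(\left(-1 + 6 \cdot 0\right) + 1\right) = - 55 \left(\left(-1 + 0\right) + 1\right) = - 55 \left(-1 + 1\right) = \left(-55\right) 0 = 0$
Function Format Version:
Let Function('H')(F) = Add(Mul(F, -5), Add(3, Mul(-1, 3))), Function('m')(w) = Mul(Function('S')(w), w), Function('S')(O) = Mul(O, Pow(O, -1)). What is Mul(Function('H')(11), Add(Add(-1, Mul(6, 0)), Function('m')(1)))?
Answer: 0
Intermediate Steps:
Function('S')(O) = 1
Function('m')(w) = w (Function('m')(w) = Mul(1, w) = w)
Function('H')(F) = Mul(-5, F) (Function('H')(F) = Add(Mul(-5, F), Add(3, -3)) = Add(Mul(-5, F), 0) = Mul(-5, F))
Mul(Function('H')(11), Add(Add(-1, Mul(6, 0)), Function('m')(1))) = Mul(Mul(-5, 11), Add(Add(-1, Mul(6, 0)), 1)) = Mul(-55, Add(Add(-1, 0), 1)) = Mul(-55, Add(-1, 1)) = Mul(-55, 0) = 0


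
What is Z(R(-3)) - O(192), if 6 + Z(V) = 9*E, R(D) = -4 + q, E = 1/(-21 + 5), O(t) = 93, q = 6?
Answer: -1593/16 ≈ -99.563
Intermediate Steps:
E = -1/16 (E = 1/(-16) = -1/16 ≈ -0.062500)
R(D) = 2 (R(D) = -4 + 6 = 2)
Z(V) = -105/16 (Z(V) = -6 + 9*(-1/16) = -6 - 9/16 = -105/16)
Z(R(-3)) - O(192) = -105/16 - 1*93 = -105/16 - 93 = -1593/16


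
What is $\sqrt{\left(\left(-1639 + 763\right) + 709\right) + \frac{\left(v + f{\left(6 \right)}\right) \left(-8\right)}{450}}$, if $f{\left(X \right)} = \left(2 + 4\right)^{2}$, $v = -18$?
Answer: $\frac{i \sqrt{4183}}{5} \approx 12.935 i$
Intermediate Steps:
$f{\left(X \right)} = 36$ ($f{\left(X \right)} = 6^{2} = 36$)
$\sqrt{\left(\left(-1639 + 763\right) + 709\right) + \frac{\left(v + f{\left(6 \right)}\right) \left(-8\right)}{450}} = \sqrt{\left(\left(-1639 + 763\right) + 709\right) + \frac{\left(-18 + 36\right) \left(-8\right)}{450}} = \sqrt{\left(-876 + 709\right) + 18 \left(-8\right) \frac{1}{450}} = \sqrt{-167 - \frac{8}{25}} = \sqrt{- \frac{4183}{25}} = \frac{i \sqrt{4183}}{5}$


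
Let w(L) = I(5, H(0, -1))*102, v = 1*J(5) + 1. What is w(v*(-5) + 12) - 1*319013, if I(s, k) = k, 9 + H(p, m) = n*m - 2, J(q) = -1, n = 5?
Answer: -320645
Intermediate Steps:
v = 0 (v = 1*(-1) + 1 = -1 + 1 = 0)
H(p, m) = -11 + 5*m (H(p, m) = -9 + (5*m - 2) = -9 + (-2 + 5*m) = -11 + 5*m)
w(L) = -1632 (w(L) = (-11 + 5*(-1))*102 = (-11 - 5)*102 = -16*102 = -1632)
w(v*(-5) + 12) - 1*319013 = -1632 - 1*319013 = -1632 - 319013 = -320645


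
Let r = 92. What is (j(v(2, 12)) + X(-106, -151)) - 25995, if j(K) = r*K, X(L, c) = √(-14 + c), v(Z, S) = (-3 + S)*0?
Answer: -25995 + I*√165 ≈ -25995.0 + 12.845*I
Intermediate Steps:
v(Z, S) = 0
j(K) = 92*K
(j(v(2, 12)) + X(-106, -151)) - 25995 = (92*0 + √(-14 - 151)) - 25995 = (0 + √(-165)) - 25995 = (0 + I*√165) - 25995 = I*√165 - 25995 = -25995 + I*√165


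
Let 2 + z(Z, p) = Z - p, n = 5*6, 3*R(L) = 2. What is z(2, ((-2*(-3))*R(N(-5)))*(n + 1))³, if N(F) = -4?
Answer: -1906624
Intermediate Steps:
R(L) = ⅔ (R(L) = (⅓)*2 = ⅔)
n = 30
z(Z, p) = -2 + Z - p (z(Z, p) = -2 + (Z - p) = -2 + Z - p)
z(2, ((-2*(-3))*R(N(-5)))*(n + 1))³ = (-2 + 2 - -2*(-3)*(⅔)*(30 + 1))³ = (-2 + 2 - 6*(⅔)*31)³ = (-2 + 2 - 4*31)³ = (-2 + 2 - 1*124)³ = (-2 + 2 - 124)³ = (-124)³ = -1906624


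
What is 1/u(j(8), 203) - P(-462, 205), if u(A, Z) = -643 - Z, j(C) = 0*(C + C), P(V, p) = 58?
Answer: -49069/846 ≈ -58.001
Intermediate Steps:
j(C) = 0 (j(C) = 0*(2*C) = 0)
1/u(j(8), 203) - P(-462, 205) = 1/(-643 - 1*203) - 1*58 = 1/(-643 - 203) - 58 = 1/(-846) - 58 = -1/846 - 58 = -49069/846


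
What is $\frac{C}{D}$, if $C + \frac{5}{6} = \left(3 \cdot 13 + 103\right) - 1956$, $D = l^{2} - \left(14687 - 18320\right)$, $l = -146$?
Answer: $- \frac{10889}{149694} \approx -0.072742$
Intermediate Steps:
$D = 24949$ ($D = \left(-146\right)^{2} - \left(14687 - 18320\right) = 21316 - -3633 = 21316 + 3633 = 24949$)
$C = - \frac{10889}{6}$ ($C = - \frac{5}{6} + \left(\left(3 \cdot 13 + 103\right) - 1956\right) = - \frac{5}{6} + \left(\left(39 + 103\right) - 1956\right) = - \frac{5}{6} + \left(142 - 1956\right) = - \frac{5}{6} - 1814 = - \frac{10889}{6} \approx -1814.8$)
$\frac{C}{D} = - \frac{10889}{6 \cdot 24949} = \left(- \frac{10889}{6}\right) \frac{1}{24949} = - \frac{10889}{149694}$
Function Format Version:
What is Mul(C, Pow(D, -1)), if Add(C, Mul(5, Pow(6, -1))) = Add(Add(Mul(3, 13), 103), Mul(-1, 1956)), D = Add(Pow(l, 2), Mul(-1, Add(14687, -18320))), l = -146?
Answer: Rational(-10889, 149694) ≈ -0.072742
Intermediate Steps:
D = 24949 (D = Add(Pow(-146, 2), Mul(-1, Add(14687, -18320))) = Add(21316, Mul(-1, -3633)) = Add(21316, 3633) = 24949)
C = Rational(-10889, 6) (C = Add(Rational(-5, 6), Add(Add(Mul(3, 13), 103), Mul(-1, 1956))) = Add(Rational(-5, 6), Add(Add(39, 103), -1956)) = Add(Rational(-5, 6), Add(142, -1956)) = Add(Rational(-5, 6), -1814) = Rational(-10889, 6) ≈ -1814.8)
Mul(C, Pow(D, -1)) = Mul(Rational(-10889, 6), Pow(24949, -1)) = Mul(Rational(-10889, 6), Rational(1, 24949)) = Rational(-10889, 149694)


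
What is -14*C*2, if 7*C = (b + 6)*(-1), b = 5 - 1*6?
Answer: 20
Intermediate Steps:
b = -1 (b = 5 - 6 = -1)
C = -5/7 (C = ((-1 + 6)*(-1))/7 = (5*(-1))/7 = (1/7)*(-5) = -5/7 ≈ -0.71429)
-14*C*2 = -14*(-5/7)*2 = 10*2 = 20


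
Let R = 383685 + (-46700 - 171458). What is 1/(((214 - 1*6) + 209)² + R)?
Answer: 1/339416 ≈ 2.9462e-6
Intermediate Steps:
R = 165527 (R = 383685 - 218158 = 165527)
1/(((214 - 1*6) + 209)² + R) = 1/(((214 - 1*6) + 209)² + 165527) = 1/(((214 - 6) + 209)² + 165527) = 1/((208 + 209)² + 165527) = 1/(417² + 165527) = 1/(173889 + 165527) = 1/339416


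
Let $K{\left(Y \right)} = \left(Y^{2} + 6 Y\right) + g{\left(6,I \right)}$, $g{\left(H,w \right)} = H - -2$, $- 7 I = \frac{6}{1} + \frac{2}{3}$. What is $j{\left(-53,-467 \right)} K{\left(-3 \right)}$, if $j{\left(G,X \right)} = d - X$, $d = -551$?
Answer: $84$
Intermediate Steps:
$I = - \frac{20}{21}$ ($I = - \frac{\frac{6}{1} + \frac{2}{3}}{7} = - \frac{6 \cdot 1 + 2 \cdot \frac{1}{3}}{7} = - \frac{6 + \frac{2}{3}}{7} = \left(- \frac{1}{7}\right) \frac{20}{3} = - \frac{20}{21} \approx -0.95238$)
$g{\left(H,w \right)} = 2 + H$ ($g{\left(H,w \right)} = H + 2 = 2 + H$)
$K{\left(Y \right)} = 8 + Y^{2} + 6 Y$ ($K{\left(Y \right)} = \left(Y^{2} + 6 Y\right) + \left(2 + 6\right) = \left(Y^{2} + 6 Y\right) + 8 = 8 + Y^{2} + 6 Y$)
$j{\left(G,X \right)} = -551 - X$
$j{\left(-53,-467 \right)} K{\left(-3 \right)} = \left(-551 - -467\right) \left(8 + \left(-3\right)^{2} + 6 \left(-3\right)\right) = \left(-551 + 467\right) \left(8 + 9 - 18\right) = \left(-84\right) \left(-1\right) = 84$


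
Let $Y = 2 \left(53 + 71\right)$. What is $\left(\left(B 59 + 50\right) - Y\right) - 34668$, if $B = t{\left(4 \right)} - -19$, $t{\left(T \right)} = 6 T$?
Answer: $-32329$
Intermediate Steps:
$Y = 248$ ($Y = 2 \cdot 124 = 248$)
$B = 43$ ($B = 6 \cdot 4 - -19 = 24 + 19 = 43$)
$\left(\left(B 59 + 50\right) - Y\right) - 34668 = \left(\left(43 \cdot 59 + 50\right) - 248\right) - 34668 = \left(\left(2537 + 50\right) - 248\right) - 34668 = \left(2587 - 248\right) - 34668 = 2339 - 34668 = -32329$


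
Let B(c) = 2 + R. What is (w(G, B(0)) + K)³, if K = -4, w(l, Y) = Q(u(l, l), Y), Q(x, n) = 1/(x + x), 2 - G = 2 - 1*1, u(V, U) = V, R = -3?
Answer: -343/8 ≈ -42.875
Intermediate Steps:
G = 1 (G = 2 - (2 - 1*1) = 2 - (2 - 1) = 2 - 1*1 = 2 - 1 = 1)
Q(x, n) = 1/(2*x)
B(c) = -1 (B(c) = 2 - 3 = -1)
w(l, Y) = 1/(2*l)
(w(G, B(0)) + K)³ = ((½)/1 - 4)³ = ((½)*1 - 4)³ = (½ - 4)³ = (-7/2)³ = -343/8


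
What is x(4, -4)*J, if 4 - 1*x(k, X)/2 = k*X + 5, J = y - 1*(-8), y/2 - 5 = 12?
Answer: 1260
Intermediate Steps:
y = 34 (y = 10 + 2*12 = 10 + 24 = 34)
J = 42 (J = 34 - 1*(-8) = 34 + 8 = 42)
x(k, X) = -2 - 2*X*k (x(k, X) = 8 - 2*(k*X + 5) = 8 - 2*(X*k + 5) = 8 - 2*(5 + X*k) = 8 + (-10 - 2*X*k) = -2 - 2*X*k)
x(4, -4)*J = (-2 - 2*(-4)*4)*42 = (-2 + 32)*42 = 30*42 = 1260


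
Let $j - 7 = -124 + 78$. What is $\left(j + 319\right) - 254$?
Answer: $26$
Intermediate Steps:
$j = -39$ ($j = 7 + \left(-124 + 78\right) = 7 - 46 = -39$)
$\left(j + 319\right) - 254 = \left(-39 + 319\right) - 254 = 280 - 254 = 26$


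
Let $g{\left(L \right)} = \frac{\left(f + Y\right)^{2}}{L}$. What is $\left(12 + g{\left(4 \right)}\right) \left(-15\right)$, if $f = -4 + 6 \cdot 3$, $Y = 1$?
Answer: $- \frac{4095}{4} \approx -1023.8$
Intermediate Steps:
$f = 14$ ($f = -4 + 18 = 14$)
$g{\left(L \right)} = \frac{225}{L}$ ($g{\left(L \right)} = \frac{\left(14 + 1\right)^{2}}{L} = \frac{15^{2}}{L} = \frac{225}{L}$)
$\left(12 + g{\left(4 \right)}\right) \left(-15\right) = \left(12 + \frac{225}{4}\right) \left(-15\right) = \frac{273}{4} \left(-15\right) = - \frac{4095}{4}$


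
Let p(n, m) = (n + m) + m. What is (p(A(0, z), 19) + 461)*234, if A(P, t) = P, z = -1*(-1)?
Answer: 116766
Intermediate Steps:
z = 1
p(n, m) = n + 2*m (p(n, m) = (m + n) + m = n + 2*m)
(p(A(0, z), 19) + 461)*234 = ((0 + 2*19) + 461)*234 = ((0 + 38) + 461)*234 = (38 + 461)*234 = 499*234 = 116766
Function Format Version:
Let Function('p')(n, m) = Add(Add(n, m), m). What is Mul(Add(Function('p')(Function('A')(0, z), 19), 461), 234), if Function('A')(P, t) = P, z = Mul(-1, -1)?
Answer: 116766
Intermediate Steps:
z = 1
Function('p')(n, m) = Add(n, Mul(2, m)) (Function('p')(n, m) = Add(Add(m, n), m) = Add(n, Mul(2, m)))
Mul(Add(Function('p')(Function('A')(0, z), 19), 461), 234) = Mul(Add(Add(0, Mul(2, 19)), 461), 234) = Mul(Add(Add(0, 38), 461), 234) = Mul(Add(38, 461), 234) = Mul(499, 234) = 116766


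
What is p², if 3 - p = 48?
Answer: 2025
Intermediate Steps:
p = -45 (p = 3 - 1*48 = 3 - 48 = -45)
p² = (-45)² = 2025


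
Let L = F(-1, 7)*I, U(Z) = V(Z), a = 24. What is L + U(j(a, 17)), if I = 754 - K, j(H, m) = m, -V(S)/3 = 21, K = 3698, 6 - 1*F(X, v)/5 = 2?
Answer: -58943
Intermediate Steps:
F(X, v) = 20 (F(X, v) = 30 - 5*2 = 30 - 10 = 20)
V(S) = -63 (V(S) = -3*21 = -63)
U(Z) = -63
I = -2944 (I = 754 - 1*3698 = 754 - 3698 = -2944)
L = -58880 (L = 20*(-2944) = -58880)
L + U(j(a, 17)) = -58880 - 63 = -58943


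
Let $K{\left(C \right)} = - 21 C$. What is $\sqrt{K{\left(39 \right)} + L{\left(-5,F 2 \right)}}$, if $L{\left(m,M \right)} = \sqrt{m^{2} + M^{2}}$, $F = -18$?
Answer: $\sqrt{-819 + \sqrt{1321}} \approx 27.976 i$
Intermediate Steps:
$L{\left(m,M \right)} = \sqrt{M^{2} + m^{2}}$
$\sqrt{K{\left(39 \right)} + L{\left(-5,F 2 \right)}} = \sqrt{\left(-21\right) 39 + \sqrt{\left(\left(-18\right) 2\right)^{2} + \left(-5\right)^{2}}} = \sqrt{-819 + \sqrt{\left(-36\right)^{2} + 25}} = \sqrt{-819 + \sqrt{1296 + 25}} = \sqrt{-819 + \sqrt{1321}}$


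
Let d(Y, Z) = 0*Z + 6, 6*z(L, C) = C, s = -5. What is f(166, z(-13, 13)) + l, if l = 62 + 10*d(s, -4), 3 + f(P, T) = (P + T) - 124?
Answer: 979/6 ≈ 163.17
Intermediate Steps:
z(L, C) = C/6
d(Y, Z) = 6 (d(Y, Z) = 0 + 6 = 6)
f(P, T) = -127 + P + T (f(P, T) = -3 + ((P + T) - 124) = -3 + (-124 + P + T) = -127 + P + T)
l = 122 (l = 62 + 10*6 = 62 + 60 = 122)
f(166, z(-13, 13)) + l = (-127 + 166 + (⅙)*13) + 122 = (-127 + 166 + 13/6) + 122 = 247/6 + 122 = 979/6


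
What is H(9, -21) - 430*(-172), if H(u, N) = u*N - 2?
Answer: 73769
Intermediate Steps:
H(u, N) = -2 + N*u (H(u, N) = N*u - 2 = -2 + N*u)
H(9, -21) - 430*(-172) = (-2 - 21*9) - 430*(-172) = (-2 - 189) + 73960 = -191 + 73960 = 73769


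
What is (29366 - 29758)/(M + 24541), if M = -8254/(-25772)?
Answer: -5051312/316239453 ≈ -0.015973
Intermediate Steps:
M = 4127/12886 (M = -8254*(-1/25772) = 4127/12886 ≈ 0.32027)
(29366 - 29758)/(M + 24541) = (29366 - 29758)/(4127/12886 + 24541) = -392/316239453/12886 = -392*12886/316239453 = -5051312/316239453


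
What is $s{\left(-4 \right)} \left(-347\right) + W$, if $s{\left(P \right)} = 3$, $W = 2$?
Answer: $-1039$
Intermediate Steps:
$s{\left(-4 \right)} \left(-347\right) + W = 3 \left(-347\right) + 2 = -1041 + 2 = -1039$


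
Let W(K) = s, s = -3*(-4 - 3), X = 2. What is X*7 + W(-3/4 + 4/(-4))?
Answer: 35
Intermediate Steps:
s = 21 (s = -3*(-7) = 21)
W(K) = 21
X*7 + W(-3/4 + 4/(-4)) = 2*7 + 21 = 14 + 21 = 35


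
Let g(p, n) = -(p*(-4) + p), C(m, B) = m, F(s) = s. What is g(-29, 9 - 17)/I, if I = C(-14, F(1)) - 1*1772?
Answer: 87/1786 ≈ 0.048712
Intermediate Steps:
g(p, n) = 3*p (g(p, n) = -(-4*p + p) = -(-3)*p = 3*p)
I = -1786 (I = -14 - 1*1772 = -14 - 1772 = -1786)
g(-29, 9 - 17)/I = (3*(-29))/(-1786) = -87*(-1/1786) = 87/1786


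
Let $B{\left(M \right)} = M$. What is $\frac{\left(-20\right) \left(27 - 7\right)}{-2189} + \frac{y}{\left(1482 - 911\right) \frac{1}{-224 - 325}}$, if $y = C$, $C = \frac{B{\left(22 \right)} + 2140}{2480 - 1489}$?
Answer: $- \frac{2371862882}{1238669729} \approx -1.9148$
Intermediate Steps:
$C = \frac{2162}{991}$ ($C = \frac{22 + 2140}{2480 - 1489} = \frac{2162}{991} \approx 2.1816$)
$y = \frac{2162}{991} \approx 2.1816$
$\frac{\left(-20\right) \left(27 - 7\right)}{-2189} + \frac{y}{\left(1482 - 911\right) \frac{1}{-224 - 325}} = \frac{\left(-20\right) \left(27 - 7\right)}{-2189} + \frac{2162}{991 \frac{1482 - 911}{-224 - 325}} = \left(-20\right) 20 \left(- \frac{1}{2189}\right) + \frac{2162}{991 \frac{571}{-549}} = \left(-400\right) \left(- \frac{1}{2189}\right) + \frac{2162}{991 \cdot 571 \left(- \frac{1}{549}\right)} = \frac{400}{2189} + \frac{2162}{991 \left(- \frac{571}{549}\right)} = \frac{400}{2189} + \frac{2162}{991} \left(- \frac{549}{571}\right) = \frac{400}{2189} - \frac{1186938}{565861} = - \frac{2371862882}{1238669729}$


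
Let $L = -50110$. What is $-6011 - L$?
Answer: $44099$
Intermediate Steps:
$-6011 - L = -6011 - -50110 = -6011 + 50110 = 44099$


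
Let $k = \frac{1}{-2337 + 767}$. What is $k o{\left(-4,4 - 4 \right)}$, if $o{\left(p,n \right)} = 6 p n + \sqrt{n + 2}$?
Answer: $- \frac{\sqrt{2}}{1570} \approx -0.00090077$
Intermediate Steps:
$o{\left(p,n \right)} = \sqrt{2 + n} + 6 n p$ ($o{\left(p,n \right)} = 6 n p + \sqrt{2 + n} = \sqrt{2 + n} + 6 n p$)
$k = - \frac{1}{1570}$ ($k = \frac{1}{-1570} = - \frac{1}{1570} \approx -0.00063694$)
$k o{\left(-4,4 - 4 \right)} = - \frac{\sqrt{2 + \left(4 - 4\right)} + 6 \left(4 - 4\right) \left(-4\right)}{1570} = - \frac{\sqrt{2 + 0} + 6 \cdot 0 \left(-4\right)}{1570} = - \frac{\sqrt{2} + 0}{1570} = - \frac{\sqrt{2}}{1570}$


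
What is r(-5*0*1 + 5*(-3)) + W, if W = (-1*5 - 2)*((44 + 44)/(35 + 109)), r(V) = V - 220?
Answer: -4307/18 ≈ -239.28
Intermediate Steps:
r(V) = -220 + V
W = -77/18 (W = (-5 - 2)*(88/144) = -616/144 = -7*11/18 = -77/18 ≈ -4.2778)
r(-5*0*1 + 5*(-3)) + W = (-220 + (-5*0*1 + 5*(-3))) - 77/18 = (-220 + (0*1 - 15)) - 77/18 = (-220 + (0 - 15)) - 77/18 = (-220 - 15) - 77/18 = -235 - 77/18 = -4307/18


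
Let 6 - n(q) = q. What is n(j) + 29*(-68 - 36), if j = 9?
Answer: -3019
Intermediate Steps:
n(q) = 6 - q
n(j) + 29*(-68 - 36) = (6 - 1*9) + 29*(-68 - 36) = (6 - 9) + 29*(-104) = -3 - 3016 = -3019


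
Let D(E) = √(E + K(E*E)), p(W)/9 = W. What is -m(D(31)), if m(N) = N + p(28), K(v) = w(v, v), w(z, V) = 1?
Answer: -252 - 4*√2 ≈ -257.66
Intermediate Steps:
p(W) = 9*W
K(v) = 1
D(E) = √(1 + E) (D(E) = √(E + 1) = √(1 + E))
m(N) = 252 + N (m(N) = N + 9*28 = N + 252 = 252 + N)
-m(D(31)) = -(252 + √(1 + 31)) = -(252 + √32) = -(252 + 4*√2) = -252 - 4*√2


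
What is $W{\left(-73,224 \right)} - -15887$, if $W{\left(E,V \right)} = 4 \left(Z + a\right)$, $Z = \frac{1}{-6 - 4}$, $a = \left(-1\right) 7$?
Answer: $\frac{79293}{5} \approx 15859.0$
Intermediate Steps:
$a = -7$
$Z = - \frac{1}{10}$ ($Z = \frac{1}{-10} = - \frac{1}{10} \approx -0.1$)
$W{\left(E,V \right)} = - \frac{142}{5}$ ($W{\left(E,V \right)} = 4 \left(- \frac{1}{10} - 7\right) = 4 \left(- \frac{71}{10}\right) = - \frac{142}{5}$)
$W{\left(-73,224 \right)} - -15887 = - \frac{142}{5} - -15887 = - \frac{142}{5} + 15887 = \frac{79293}{5}$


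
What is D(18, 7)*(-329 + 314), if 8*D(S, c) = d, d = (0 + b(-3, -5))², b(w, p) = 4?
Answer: -30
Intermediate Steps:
d = 16 (d = (0 + 4)² = 4² = 16)
D(S, c) = 2 (D(S, c) = (⅛)*16 = 2)
D(18, 7)*(-329 + 314) = 2*(-329 + 314) = 2*(-15) = -30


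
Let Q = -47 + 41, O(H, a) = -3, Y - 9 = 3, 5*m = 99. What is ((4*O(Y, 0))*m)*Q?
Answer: 7128/5 ≈ 1425.6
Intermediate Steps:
m = 99/5 (m = (⅕)*99 = 99/5 ≈ 19.800)
Y = 12 (Y = 9 + 3 = 12)
Q = -6
((4*O(Y, 0))*m)*Q = ((4*(-3))*(99/5))*(-6) = -12*99/5*(-6) = -1188/5*(-6) = 7128/5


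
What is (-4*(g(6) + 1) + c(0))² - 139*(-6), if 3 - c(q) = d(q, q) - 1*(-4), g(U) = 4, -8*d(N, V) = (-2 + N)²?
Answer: 5017/4 ≈ 1254.3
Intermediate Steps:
d(N, V) = -(-2 + N)²/8
c(q) = -1 + (-2 + q)²/8 (c(q) = 3 - (-(-2 + q)²/8 - 1*(-4)) = 3 - (-(-2 + q)²/8 + 4) = 3 - (4 - (-2 + q)²/8) = 3 + (-4 + (-2 + q)²/8) = -1 + (-2 + q)²/8)
(-4*(g(6) + 1) + c(0))² - 139*(-6) = (-4*(4 + 1) + (-1 + (-2 + 0)²/8))² - 139*(-6) = (-4*5 + (-1 + (⅛)*(-2)²))² + 834 = (-20 + (-1 + (⅛)*4))² + 834 = (-20 + (-1 + ½))² + 834 = (-20 - ½)² + 834 = (-41/2)² + 834 = 1681/4 + 834 = 5017/4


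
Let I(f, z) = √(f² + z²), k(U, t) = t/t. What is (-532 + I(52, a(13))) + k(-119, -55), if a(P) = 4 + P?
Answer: -531 + √2993 ≈ -476.29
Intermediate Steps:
k(U, t) = 1
(-532 + I(52, a(13))) + k(-119, -55) = (-532 + √(52² + (4 + 13)²)) + 1 = (-532 + √(2704 + 17²)) + 1 = (-532 + √(2704 + 289)) + 1 = (-532 + √2993) + 1 = -531 + √2993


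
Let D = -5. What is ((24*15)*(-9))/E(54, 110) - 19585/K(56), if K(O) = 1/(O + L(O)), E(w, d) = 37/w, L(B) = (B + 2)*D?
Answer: 169391970/37 ≈ 4.5782e+6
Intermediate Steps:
L(B) = -10 - 5*B (L(B) = (B + 2)*(-5) = (2 + B)*(-5) = -10 - 5*B)
K(O) = 1/(-10 - 4*O) (K(O) = 1/(O + (-10 - 5*O)) = 1/(-10 - 4*O))
((24*15)*(-9))/E(54, 110) - 19585/K(56) = ((24*15)*(-9))/((37/54)) - 19585/(1/(2*(-5 - 2*56))) = (360*(-9))/((37*(1/54))) - 19585/(1/(2*(-5 - 112))) = -3240/37/54 - 19585/((½)/(-117)) = -3240*54/37 - 19585/((½)*(-1/117)) = -174960/37 - 19585/(-1/234) = -174960/37 - 19585*(-234) = -174960/37 + 4582890 = 169391970/37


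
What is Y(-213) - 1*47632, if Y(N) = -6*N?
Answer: -46354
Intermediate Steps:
Y(-213) - 1*47632 = -6*(-213) - 1*47632 = 1278 - 47632 = -46354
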